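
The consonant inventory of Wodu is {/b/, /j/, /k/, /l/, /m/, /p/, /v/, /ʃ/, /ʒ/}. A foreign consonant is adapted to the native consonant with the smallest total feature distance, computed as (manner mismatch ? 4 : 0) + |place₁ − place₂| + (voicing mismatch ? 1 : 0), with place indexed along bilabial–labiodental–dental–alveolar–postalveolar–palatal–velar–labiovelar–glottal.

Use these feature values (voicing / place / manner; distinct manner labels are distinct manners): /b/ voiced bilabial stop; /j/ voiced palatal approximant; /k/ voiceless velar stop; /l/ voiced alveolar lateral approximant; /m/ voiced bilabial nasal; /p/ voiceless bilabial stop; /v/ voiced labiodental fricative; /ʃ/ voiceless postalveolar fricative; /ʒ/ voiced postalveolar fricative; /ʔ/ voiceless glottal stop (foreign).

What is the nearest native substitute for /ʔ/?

/k/ is closest: same manner (stop), place distance 2 (glottal→velar), same voicing; total 2. Next closest is /j/ at distance 8.

k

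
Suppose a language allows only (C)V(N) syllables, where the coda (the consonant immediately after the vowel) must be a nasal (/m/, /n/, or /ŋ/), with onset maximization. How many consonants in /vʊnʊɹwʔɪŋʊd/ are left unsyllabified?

The consonants /ɹ/, /w/, /d/ cannot be parsed into a legal (C)V(N) syllable (only a nasal (/m/, /n/, or /ŋ/) is licensed in coda position; onsets are limited to one consonant).

3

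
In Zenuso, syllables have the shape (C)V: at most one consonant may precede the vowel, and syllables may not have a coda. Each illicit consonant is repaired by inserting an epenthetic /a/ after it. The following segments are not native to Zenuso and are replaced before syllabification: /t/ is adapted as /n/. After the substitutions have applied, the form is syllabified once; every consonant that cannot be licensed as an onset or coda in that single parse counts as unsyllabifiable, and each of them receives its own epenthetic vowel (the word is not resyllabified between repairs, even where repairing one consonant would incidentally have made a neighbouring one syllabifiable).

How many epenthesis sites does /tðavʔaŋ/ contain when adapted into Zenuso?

3

After substitution the input is /nðavʔaŋ/.
The unsyllabifiable consonants are /n/, /v/, /ŋ/; each receives one epenthetic vowel.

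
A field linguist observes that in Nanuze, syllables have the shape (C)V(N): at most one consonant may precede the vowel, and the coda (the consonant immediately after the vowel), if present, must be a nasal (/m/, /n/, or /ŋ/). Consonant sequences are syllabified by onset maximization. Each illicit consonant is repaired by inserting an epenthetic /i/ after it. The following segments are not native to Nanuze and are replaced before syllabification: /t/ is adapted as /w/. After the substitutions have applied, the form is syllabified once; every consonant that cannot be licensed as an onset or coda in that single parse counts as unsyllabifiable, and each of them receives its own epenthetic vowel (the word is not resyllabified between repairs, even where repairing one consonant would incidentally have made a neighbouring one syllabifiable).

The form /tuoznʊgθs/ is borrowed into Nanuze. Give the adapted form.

wuozinʊgiθisi

Substitution: /t/ → /w/, giving /wuoznʊgθs/.
Syllabifying with onset maximization leaves /z/, /g/, /θ/, /s/ stranded (only a nasal (/m/, /n/, or /ŋ/) is licensed in coda position; onsets are limited to one consonant).
Each unlicensed consonant becomes the onset of a new syllable: /z/ → /zi/, /g/ → /gi/, /θ/ → /θi/, /s/ → /si/.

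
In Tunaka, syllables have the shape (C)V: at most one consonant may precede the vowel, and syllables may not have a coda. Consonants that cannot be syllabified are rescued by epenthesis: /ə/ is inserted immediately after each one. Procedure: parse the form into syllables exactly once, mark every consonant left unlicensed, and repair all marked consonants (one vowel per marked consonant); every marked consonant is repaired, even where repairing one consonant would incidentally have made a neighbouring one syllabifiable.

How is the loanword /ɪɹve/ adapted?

ɪɹəve

Syllabifying with onset maximization leaves /ɹ/ stranded (no codas are permitted; onsets are limited to one consonant).
Epenthesis after each stranded consonant: /ɹ/ → /ɹə/.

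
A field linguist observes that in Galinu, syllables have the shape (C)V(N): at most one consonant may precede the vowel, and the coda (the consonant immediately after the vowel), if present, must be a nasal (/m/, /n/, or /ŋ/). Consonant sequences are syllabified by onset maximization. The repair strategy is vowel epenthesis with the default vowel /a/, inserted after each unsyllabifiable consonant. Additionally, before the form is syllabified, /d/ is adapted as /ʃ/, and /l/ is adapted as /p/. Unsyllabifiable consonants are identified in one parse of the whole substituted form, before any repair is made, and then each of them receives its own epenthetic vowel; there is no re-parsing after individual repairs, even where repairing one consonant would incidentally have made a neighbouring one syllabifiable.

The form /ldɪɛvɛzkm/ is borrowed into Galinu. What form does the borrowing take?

paʃɪɛvɛzakama

Substitution: /l/ → /p/, /d/ → /ʃ/, giving /pʃɪɛvɛzkm/.
Syllabifying with onset maximization leaves /p/, /z/, /k/, /m/ stranded (only a nasal (/m/, /n/, or /ŋ/) is licensed in coda position; onsets are limited to one consonant).
Inserting the epenthetic vowel yields /p/ → /pa/, /z/ → /za/, /k/ → /ka/, /m/ → /ma/.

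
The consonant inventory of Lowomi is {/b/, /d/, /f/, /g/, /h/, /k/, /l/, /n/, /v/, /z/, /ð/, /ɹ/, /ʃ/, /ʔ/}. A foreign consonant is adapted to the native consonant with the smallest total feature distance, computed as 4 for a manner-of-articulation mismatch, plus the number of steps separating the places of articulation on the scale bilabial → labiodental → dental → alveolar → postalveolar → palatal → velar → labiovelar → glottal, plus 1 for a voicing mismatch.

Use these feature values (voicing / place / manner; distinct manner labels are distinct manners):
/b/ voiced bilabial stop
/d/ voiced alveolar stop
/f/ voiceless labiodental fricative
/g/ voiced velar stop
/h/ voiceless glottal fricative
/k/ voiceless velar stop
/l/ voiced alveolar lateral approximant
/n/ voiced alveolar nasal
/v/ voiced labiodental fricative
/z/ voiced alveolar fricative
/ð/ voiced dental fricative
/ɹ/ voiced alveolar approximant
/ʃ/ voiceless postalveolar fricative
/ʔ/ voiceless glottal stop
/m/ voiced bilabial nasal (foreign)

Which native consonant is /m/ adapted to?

n

/n/ is closest: same manner (nasal), place distance 3 (bilabial→alveolar), same voicing; total 3. Next closest is /b/ at distance 4.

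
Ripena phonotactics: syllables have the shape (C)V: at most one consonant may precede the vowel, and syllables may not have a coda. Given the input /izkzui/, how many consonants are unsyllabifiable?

The consonants /z/, /k/ cannot be parsed into a legal (C)V syllable (no codas are permitted; onsets are limited to one consonant).

2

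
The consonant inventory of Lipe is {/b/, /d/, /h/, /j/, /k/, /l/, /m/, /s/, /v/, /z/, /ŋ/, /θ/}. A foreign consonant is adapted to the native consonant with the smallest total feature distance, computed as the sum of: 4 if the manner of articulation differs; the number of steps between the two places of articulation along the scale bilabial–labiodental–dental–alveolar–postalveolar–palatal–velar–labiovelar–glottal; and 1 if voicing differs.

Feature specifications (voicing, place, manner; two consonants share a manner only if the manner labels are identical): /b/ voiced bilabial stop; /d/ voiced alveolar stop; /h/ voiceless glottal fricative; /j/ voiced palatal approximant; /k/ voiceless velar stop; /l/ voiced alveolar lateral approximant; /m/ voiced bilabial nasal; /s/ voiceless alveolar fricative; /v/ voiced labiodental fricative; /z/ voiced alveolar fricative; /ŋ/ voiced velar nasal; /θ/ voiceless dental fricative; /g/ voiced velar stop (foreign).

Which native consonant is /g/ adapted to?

k

/k/ is closest: same manner (stop), place distance 0 (velar→velar), voicing differs (+1); total 1. Next closest is /d/ at distance 3.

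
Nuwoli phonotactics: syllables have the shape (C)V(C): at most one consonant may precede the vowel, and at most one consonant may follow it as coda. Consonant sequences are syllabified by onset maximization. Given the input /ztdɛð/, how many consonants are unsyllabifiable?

2

The consonants /z/, /t/ cannot be parsed into a legal (C)V(C) syllable (at most one coda consonant is licensed; onsets are limited to one consonant).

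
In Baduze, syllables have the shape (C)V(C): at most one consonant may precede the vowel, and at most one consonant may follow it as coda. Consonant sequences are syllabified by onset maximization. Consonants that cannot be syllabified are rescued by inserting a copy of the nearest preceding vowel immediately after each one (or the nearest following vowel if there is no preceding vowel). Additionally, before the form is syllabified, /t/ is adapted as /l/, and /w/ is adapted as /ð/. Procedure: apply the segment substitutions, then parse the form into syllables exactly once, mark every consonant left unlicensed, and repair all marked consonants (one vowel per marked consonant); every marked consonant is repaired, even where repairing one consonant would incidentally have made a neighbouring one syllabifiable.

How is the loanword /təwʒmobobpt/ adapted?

Substitution: /t/ → /l/, /w/ → /ð/, giving /ləðʒmobobpl/.
The consonants /ʒ/, /p/, /l/ cannot be parsed into a legal (C)V(C) syllable (at most one coda consonant is licensed; onsets are limited to one consonant).
Inserting the epenthetic vowel yields /ʒ/ → /ʒə/, /p/ → /po/, /l/ → /lo/.

ləðʒəmobobpolo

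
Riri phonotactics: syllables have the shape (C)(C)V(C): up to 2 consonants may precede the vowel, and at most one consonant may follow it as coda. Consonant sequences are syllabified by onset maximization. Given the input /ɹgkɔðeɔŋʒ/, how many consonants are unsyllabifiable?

2

The consonants /ɹ/, /ʒ/ cannot be parsed into a legal (C)(C)V(C) syllable (at most one coda consonant is licensed; onsets may contain at most 2 consonants).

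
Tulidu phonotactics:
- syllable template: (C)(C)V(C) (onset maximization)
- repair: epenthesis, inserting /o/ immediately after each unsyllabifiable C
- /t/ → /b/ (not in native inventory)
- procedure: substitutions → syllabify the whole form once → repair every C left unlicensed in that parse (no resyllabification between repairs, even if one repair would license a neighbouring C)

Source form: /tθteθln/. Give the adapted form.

Substitution: /t/ → /b/, giving /bθbeθln/.
Syllabifying with onset maximization leaves /b/, /l/, /n/ stranded (at most one coda consonant is licensed; onsets may contain at most 2 consonants).
Epenthesis after each stranded consonant: /b/ → /bo/, /l/ → /lo/, /n/ → /no/.

boθbeθlono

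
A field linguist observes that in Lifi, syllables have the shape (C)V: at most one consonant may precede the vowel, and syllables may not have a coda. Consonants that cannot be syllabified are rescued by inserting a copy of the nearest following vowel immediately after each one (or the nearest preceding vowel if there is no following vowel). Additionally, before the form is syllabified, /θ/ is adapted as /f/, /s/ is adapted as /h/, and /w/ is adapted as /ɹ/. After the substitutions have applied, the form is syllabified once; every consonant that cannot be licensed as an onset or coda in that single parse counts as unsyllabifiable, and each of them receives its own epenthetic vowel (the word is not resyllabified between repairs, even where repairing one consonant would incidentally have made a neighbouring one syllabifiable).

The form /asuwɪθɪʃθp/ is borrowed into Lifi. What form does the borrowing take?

ahuɹɪfɪʃɪfɪpɪ

Substitution: /s/ → /h/, /w/ → /ɹ/, /θ/ → /f/, giving /ahuɹɪfɪʃfp/.
Under (C)V, the unsyllabifiable consonants are /ʃ/, /f/, /p/ (no codas are permitted; onsets are limited to one consonant).
Each unlicensed consonant becomes the onset of a new syllable: /ʃ/ → /ʃɪ/, /f/ → /fɪ/, /p/ → /pɪ/.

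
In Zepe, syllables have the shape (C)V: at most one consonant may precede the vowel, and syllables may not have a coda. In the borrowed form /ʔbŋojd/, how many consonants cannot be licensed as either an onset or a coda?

4

Under (C)V, the unsyllabifiable consonants are /ʔ/, /b/, /j/, /d/ (no codas are permitted; onsets are limited to one consonant).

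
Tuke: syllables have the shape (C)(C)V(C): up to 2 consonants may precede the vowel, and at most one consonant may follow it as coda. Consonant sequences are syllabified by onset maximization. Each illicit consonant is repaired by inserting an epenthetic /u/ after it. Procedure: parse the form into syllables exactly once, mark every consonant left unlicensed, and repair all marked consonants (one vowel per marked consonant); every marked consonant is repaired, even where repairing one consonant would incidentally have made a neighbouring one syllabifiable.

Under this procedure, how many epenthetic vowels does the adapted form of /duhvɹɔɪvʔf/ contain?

2

The unsyllabifiable consonants are /ʔ/, /f/; each receives one epenthetic vowel.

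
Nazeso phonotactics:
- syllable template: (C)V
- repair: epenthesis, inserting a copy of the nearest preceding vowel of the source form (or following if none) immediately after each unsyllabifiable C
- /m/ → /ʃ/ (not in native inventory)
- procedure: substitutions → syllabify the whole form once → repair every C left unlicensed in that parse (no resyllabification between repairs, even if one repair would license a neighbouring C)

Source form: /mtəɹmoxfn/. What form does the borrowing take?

Substitution: /m/ → /ʃ/, giving /ʃtəɹʃoxfn/.
The consonants /ʃ/, /ɹ/, /x/, /f/, /n/ cannot be parsed into a legal (C)V syllable (no codas are permitted; onsets are limited to one consonant).
Inserting the epenthetic vowel yields /ʃ/ → /ʃə/, /ɹ/ → /ɹə/, /x/ → /xo/, /f/ → /fo/, /n/ → /no/.

ʃətəɹəʃoxofono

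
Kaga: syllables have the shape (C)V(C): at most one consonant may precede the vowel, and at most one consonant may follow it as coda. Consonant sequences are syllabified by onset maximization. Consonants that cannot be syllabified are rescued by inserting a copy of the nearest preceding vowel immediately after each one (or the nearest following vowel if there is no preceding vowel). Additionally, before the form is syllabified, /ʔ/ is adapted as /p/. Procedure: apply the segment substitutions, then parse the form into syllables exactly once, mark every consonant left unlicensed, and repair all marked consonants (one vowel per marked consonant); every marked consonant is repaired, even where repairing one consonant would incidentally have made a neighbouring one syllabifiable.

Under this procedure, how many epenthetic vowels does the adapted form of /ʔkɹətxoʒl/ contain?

After substitution the input is /pkɹətxoʒl/.
The unsyllabifiable consonants are /p/, /k/, /l/; each receives one epenthetic vowel.

3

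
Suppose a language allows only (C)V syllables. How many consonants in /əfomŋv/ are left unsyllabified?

3

Under (C)V, the unsyllabifiable consonants are /m/, /ŋ/, /v/ (no codas are permitted; onsets are limited to one consonant).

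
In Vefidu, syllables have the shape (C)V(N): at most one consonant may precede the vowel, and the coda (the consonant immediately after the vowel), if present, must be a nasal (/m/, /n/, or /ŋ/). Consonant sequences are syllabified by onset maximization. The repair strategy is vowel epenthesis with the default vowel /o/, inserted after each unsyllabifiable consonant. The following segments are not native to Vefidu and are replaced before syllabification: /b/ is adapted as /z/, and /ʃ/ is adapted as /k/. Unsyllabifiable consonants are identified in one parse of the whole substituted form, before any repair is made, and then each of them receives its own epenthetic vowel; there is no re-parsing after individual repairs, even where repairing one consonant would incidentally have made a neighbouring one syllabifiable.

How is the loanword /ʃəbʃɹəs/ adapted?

Substitution: /ʃ/ → /k/, /b/ → /z/, giving /kəzkɹəs/.
The consonants /z/, /k/, /s/ cannot be parsed into a legal (C)V(N) syllable (only a nasal (/m/, /n/, or /ŋ/) is licensed in coda position; onsets are limited to one consonant).
Each unlicensed consonant becomes the onset of a new syllable: /z/ → /zo/, /k/ → /ko/, /s/ → /so/.

kəzokoɹəso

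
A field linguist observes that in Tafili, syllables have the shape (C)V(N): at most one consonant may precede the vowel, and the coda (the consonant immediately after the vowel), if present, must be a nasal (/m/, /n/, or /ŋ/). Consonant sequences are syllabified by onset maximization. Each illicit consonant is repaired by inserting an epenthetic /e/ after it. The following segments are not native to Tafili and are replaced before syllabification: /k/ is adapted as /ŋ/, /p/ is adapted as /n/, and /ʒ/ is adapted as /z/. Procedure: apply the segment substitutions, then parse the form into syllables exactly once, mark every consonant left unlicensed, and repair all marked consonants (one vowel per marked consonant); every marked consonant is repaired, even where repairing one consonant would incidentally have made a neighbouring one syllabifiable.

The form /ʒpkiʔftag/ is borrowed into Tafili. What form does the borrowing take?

Substitution: /ʒ/ → /z/, /p/ → /n/, /k/ → /ŋ/, giving /znŋiʔftag/.
Syllabifying with onset maximization leaves /z/, /n/, /ʔ/, /f/, /g/ stranded (only a nasal (/m/, /n/, or /ŋ/) is licensed in coda position; onsets are limited to one consonant).
Epenthesis after each stranded consonant: /z/ → /ze/, /n/ → /ne/, /ʔ/ → /ʔe/, /f/ → /fe/, /g/ → /ge/.

zeneŋiʔefetage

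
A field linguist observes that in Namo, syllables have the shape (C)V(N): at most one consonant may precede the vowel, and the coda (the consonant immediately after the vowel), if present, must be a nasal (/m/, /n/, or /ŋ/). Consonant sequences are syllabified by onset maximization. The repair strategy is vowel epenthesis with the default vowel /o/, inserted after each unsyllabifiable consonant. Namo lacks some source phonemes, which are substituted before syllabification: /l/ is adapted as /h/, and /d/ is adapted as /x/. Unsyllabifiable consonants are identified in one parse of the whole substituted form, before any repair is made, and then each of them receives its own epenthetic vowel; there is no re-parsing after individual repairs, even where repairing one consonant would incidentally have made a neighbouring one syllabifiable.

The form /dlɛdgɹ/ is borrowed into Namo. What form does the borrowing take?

Substitution: /d/ → /x/, /l/ → /h/, giving /xhɛxgɹ/.
Under (C)V(N), the unsyllabifiable consonants are /x/, /x/, /g/, /ɹ/ (only a nasal (/m/, /n/, or /ŋ/) is licensed in coda position; onsets are limited to one consonant).
Each unlicensed consonant becomes the onset of a new syllable: /x/ → /xo/, /x/ → /xo/, /g/ → /go/, /ɹ/ → /ɹo/.

xohɛxogoɹo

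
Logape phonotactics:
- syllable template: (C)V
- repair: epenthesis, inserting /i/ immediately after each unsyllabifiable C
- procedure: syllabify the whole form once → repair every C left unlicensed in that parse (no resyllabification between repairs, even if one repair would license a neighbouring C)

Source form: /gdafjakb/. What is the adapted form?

Under (C)V, the unsyllabifiable consonants are /g/, /f/, /k/, /b/ (no codas are permitted; onsets are limited to one consonant).
Each unlicensed consonant becomes the onset of a new syllable: /g/ → /gi/, /f/ → /fi/, /k/ → /ki/, /b/ → /bi/.

gidafijakibi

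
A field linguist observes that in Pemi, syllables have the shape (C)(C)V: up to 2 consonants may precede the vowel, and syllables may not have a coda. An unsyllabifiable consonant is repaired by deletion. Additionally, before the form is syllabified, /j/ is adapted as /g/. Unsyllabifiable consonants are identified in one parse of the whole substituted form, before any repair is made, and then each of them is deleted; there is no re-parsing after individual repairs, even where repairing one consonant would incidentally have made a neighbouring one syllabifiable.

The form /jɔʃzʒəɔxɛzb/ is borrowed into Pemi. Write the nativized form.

Substitution: /j/ → /g/, giving /gɔʃzʒəɔxɛzb/.
Syllabifying with onset maximization leaves /ʃ/, /z/, /b/ stranded (no codas are permitted; onsets may contain at most 2 consonants).
Deleting the stranded consonants removes /ʃ/, /z/, /b/.

gɔzʒəɔxɛ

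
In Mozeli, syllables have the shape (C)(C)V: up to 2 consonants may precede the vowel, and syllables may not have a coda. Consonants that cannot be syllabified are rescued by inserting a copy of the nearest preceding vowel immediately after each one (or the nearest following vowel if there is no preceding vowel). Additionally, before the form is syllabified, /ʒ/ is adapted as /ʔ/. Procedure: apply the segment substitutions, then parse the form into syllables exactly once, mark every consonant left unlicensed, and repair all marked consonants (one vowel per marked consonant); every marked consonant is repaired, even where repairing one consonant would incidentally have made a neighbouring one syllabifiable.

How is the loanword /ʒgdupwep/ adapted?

Substitution: /ʒ/ → /ʔ/, giving /ʔgdupwep/.
The consonants /ʔ/, /p/ cannot be parsed into a legal (C)(C)V syllable (no codas are permitted; onsets may contain at most 2 consonants).
Each unlicensed consonant becomes the onset of a new syllable: /ʔ/ → /ʔu/, /p/ → /pe/.

ʔugdupwepe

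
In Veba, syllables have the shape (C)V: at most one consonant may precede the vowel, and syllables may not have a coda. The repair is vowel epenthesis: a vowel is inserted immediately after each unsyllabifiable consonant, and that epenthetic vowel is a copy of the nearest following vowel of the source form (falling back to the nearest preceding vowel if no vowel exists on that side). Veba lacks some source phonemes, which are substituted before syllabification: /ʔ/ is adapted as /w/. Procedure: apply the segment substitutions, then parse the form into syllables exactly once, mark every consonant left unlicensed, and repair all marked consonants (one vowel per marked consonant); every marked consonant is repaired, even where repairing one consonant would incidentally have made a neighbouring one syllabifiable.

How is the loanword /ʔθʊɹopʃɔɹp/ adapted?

wʊθʊɹopɔʃɔɹɔpɔ

Substitution: /ʔ/ → /w/, giving /wθʊɹopʃɔɹp/.
The consonants /w/, /p/, /ɹ/, /p/ cannot be parsed into a legal (C)V syllable (no codas are permitted; onsets are limited to one consonant).
Epenthesis after each stranded consonant: /w/ → /wʊ/, /p/ → /pɔ/, /ɹ/ → /ɹɔ/, /p/ → /pɔ/.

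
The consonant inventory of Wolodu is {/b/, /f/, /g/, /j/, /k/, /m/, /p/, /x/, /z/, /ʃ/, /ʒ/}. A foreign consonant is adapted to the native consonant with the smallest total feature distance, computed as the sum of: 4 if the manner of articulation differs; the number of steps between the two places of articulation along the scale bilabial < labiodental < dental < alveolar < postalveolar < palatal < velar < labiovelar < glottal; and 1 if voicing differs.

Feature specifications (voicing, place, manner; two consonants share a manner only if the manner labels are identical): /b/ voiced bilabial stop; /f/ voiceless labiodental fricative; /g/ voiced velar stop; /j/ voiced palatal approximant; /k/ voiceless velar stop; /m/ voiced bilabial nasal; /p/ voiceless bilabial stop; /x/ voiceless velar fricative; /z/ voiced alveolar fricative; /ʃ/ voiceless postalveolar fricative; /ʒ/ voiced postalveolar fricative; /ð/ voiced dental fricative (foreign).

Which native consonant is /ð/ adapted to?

z

/z/ is closest: same manner (fricative), place distance 1 (dental→alveolar), same voicing; total 1. Next closest is /f/ at distance 2.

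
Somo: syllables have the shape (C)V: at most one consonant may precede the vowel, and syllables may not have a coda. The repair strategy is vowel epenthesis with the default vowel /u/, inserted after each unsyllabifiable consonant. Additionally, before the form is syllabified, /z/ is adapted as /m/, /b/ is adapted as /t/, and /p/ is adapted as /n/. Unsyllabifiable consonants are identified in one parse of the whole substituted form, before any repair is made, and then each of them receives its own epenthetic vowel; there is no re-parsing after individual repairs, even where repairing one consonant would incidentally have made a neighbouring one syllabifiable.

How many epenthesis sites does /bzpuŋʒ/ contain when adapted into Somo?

4

After substitution the input is /tmnuŋʒ/.
The unsyllabifiable consonants are /t/, /m/, /ŋ/, /ʒ/; each receives one epenthetic vowel.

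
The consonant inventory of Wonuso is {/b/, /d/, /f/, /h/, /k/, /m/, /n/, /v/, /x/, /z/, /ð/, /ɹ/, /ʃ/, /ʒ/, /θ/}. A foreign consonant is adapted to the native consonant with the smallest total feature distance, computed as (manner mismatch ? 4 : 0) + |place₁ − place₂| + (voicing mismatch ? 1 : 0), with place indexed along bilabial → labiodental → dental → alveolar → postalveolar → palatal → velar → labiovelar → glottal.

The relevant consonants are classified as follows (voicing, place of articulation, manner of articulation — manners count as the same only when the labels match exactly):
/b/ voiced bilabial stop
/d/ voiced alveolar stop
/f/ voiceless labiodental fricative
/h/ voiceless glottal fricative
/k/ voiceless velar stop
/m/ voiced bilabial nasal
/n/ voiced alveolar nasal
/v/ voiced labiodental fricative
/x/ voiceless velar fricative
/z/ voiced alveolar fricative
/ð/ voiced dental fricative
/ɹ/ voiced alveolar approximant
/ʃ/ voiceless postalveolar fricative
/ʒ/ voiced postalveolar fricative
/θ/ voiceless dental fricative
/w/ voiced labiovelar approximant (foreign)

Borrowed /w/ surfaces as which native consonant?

ɹ

/ɹ/ is closest: same manner (approximant), place distance 4 (labiovelar→alveolar), same voicing; total 4. Next closest is /h/ at distance 6.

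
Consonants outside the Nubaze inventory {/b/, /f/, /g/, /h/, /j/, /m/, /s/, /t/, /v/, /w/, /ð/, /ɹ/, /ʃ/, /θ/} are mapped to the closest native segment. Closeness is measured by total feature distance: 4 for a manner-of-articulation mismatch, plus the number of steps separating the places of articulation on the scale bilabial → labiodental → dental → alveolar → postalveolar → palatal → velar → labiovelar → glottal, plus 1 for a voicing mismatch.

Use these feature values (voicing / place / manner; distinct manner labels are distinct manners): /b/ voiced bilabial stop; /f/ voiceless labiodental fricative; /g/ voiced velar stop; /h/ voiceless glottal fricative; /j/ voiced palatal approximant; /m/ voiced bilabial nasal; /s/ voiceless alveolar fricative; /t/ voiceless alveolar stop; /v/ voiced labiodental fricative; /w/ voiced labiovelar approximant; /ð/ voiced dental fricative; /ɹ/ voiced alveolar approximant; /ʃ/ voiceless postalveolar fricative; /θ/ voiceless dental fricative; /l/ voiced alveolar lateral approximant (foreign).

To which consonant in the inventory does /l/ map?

ɹ

/ɹ/ is closest: manner differs (lateral approximant→approximant, +4), place distance 0 (alveolar→alveolar), same voicing; total 4. Next closest is /s/ at distance 5.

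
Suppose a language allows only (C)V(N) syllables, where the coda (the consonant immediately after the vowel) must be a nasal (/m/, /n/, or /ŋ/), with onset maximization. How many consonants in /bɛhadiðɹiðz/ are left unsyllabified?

3

The consonants /ð/, /ð/, /z/ cannot be parsed into a legal (C)V(N) syllable (only a nasal (/m/, /n/, or /ŋ/) is licensed in coda position; onsets are limited to one consonant).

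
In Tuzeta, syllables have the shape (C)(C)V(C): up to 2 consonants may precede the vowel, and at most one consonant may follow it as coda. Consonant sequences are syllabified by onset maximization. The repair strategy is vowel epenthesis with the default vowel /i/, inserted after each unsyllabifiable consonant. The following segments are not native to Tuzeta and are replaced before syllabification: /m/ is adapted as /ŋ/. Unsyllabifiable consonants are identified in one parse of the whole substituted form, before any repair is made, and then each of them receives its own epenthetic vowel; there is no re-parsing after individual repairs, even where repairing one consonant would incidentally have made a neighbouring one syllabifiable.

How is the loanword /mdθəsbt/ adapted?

Substitution: /m/ → /ŋ/, giving /ŋdθəsbt/.
Syllabifying with onset maximization leaves /ŋ/, /b/, /t/ stranded (at most one coda consonant is licensed; onsets may contain at most 2 consonants).
Epenthesis after each stranded consonant: /ŋ/ → /ŋi/, /b/ → /bi/, /t/ → /ti/.

ŋidθəsbiti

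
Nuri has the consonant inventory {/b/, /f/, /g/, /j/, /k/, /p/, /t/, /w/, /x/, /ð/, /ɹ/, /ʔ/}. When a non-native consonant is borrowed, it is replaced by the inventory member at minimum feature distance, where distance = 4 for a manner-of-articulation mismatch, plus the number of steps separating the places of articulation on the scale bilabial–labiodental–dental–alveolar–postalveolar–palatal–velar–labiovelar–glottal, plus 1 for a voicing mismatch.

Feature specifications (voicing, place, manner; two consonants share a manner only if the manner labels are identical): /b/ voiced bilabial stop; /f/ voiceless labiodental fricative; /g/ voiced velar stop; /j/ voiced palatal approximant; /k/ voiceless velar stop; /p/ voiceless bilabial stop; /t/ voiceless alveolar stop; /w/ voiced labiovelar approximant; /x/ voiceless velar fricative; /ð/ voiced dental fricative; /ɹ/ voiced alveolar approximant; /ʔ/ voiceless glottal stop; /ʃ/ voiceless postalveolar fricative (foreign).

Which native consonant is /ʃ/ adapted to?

x

/x/ is closest: same manner (fricative), place distance 2 (postalveolar→velar), same voicing; total 2. Next closest is /f/ at distance 3.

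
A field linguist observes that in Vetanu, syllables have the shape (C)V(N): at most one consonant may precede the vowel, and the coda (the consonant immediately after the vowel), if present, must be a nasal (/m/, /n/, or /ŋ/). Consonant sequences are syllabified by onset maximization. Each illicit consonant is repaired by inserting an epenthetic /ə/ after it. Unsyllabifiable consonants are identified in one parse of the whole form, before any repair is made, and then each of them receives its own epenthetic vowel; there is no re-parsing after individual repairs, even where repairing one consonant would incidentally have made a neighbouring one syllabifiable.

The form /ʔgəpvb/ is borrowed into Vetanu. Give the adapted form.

ʔəgəpəvəbə

Syllabifying with onset maximization leaves /ʔ/, /p/, /v/, /b/ stranded (only a nasal (/m/, /n/, or /ŋ/) is licensed in coda position; onsets are limited to one consonant).
Inserting the epenthetic vowel yields /ʔ/ → /ʔə/, /p/ → /pə/, /v/ → /və/, /b/ → /bə/.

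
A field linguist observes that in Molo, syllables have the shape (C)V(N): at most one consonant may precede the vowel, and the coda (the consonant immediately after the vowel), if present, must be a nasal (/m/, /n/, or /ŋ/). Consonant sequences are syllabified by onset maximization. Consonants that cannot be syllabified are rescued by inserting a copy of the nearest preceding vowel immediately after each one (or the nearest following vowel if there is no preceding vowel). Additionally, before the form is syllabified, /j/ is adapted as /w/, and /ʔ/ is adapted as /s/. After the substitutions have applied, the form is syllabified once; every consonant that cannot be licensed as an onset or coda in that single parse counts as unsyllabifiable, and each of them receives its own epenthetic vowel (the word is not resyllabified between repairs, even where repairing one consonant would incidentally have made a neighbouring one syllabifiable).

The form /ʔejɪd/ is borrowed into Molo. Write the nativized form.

sewɪdɪ

Substitution: /ʔ/ → /s/, /j/ → /w/, giving /sewɪd/.
Syllabifying with onset maximization leaves /d/ stranded (only a nasal (/m/, /n/, or /ŋ/) is licensed in coda position; onsets are limited to one consonant).
Epenthesis after each stranded consonant: /d/ → /dɪ/.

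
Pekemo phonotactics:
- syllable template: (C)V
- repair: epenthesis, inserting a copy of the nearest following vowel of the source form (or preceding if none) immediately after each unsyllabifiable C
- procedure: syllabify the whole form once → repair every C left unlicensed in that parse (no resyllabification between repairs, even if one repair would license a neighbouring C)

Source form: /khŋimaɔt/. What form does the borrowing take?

kihiŋimaɔtɔ

Under (C)V, the unsyllabifiable consonants are /k/, /h/, /t/ (no codas are permitted; onsets are limited to one consonant).
Epenthesis after each stranded consonant: /k/ → /ki/, /h/ → /hi/, /t/ → /tɔ/.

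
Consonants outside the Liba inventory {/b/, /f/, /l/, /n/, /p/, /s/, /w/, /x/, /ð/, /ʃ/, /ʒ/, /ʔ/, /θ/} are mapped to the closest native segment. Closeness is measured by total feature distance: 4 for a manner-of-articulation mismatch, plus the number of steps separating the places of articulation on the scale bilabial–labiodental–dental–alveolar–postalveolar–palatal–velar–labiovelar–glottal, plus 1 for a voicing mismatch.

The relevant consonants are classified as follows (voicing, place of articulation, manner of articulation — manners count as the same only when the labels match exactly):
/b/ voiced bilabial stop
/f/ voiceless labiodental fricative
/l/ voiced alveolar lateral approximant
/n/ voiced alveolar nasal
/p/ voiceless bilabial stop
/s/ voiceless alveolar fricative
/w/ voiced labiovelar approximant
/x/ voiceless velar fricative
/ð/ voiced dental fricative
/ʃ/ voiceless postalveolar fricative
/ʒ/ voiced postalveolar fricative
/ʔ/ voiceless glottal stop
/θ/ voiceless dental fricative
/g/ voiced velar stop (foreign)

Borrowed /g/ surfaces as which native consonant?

ʔ

/ʔ/ is closest: same manner (stop), place distance 2 (velar→glottal), voicing differs (+1); total 3. Next closest is /w/ at distance 5.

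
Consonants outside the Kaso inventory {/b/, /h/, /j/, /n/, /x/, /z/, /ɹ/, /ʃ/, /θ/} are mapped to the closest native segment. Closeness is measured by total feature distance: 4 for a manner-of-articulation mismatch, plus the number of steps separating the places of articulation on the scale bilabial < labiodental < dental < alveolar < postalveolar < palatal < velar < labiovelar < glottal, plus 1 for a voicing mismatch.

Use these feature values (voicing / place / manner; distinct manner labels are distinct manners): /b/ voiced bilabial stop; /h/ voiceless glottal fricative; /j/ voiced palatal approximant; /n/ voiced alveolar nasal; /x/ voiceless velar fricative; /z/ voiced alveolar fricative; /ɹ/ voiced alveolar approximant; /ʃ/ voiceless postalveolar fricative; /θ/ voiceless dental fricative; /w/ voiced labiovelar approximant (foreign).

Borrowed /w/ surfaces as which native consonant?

/j/ is closest: same manner (approximant), place distance 2 (labiovelar→palatal), same voicing; total 2. Next closest is /ɹ/ at distance 4.

j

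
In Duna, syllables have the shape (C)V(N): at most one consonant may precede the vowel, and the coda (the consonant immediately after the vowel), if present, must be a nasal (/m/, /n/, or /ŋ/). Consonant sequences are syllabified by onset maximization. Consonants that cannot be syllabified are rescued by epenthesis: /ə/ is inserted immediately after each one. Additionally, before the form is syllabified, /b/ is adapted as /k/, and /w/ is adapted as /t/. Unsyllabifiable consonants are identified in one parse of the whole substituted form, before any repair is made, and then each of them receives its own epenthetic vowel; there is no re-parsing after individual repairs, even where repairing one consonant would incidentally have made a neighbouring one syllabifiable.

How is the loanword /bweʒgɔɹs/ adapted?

kəteʒəgɔɹəsə

Substitution: /b/ → /k/, /w/ → /t/, giving /kteʒgɔɹs/.
The consonants /k/, /ʒ/, /ɹ/, /s/ cannot be parsed into a legal (C)V(N) syllable (only a nasal (/m/, /n/, or /ŋ/) is licensed in coda position; onsets are limited to one consonant).
Each unlicensed consonant becomes the onset of a new syllable: /k/ → /kə/, /ʒ/ → /ʒə/, /ɹ/ → /ɹə/, /s/ → /sə/.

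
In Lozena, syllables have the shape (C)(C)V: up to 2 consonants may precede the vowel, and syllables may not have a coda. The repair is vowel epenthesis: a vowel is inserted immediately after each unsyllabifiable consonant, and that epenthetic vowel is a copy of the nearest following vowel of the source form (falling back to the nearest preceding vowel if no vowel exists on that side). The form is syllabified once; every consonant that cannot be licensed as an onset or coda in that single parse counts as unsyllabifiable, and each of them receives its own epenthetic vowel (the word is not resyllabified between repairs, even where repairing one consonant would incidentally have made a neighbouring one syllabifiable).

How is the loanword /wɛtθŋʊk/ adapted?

Syllabifying with onset maximization leaves /t/, /k/ stranded (no codas are permitted; onsets may contain at most 2 consonants).
Each unlicensed consonant becomes the onset of a new syllable: /t/ → /tʊ/, /k/ → /kʊ/.

wɛtʊθŋʊkʊ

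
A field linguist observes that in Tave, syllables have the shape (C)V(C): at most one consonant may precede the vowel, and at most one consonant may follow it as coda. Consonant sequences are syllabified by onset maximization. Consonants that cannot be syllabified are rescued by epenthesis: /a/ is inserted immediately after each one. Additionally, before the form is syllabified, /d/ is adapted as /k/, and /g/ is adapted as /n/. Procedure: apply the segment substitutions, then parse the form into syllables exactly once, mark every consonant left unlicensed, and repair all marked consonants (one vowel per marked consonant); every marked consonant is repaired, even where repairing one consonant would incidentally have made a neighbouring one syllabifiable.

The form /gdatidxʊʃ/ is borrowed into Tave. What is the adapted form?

Substitution: /g/ → /n/, /d/ → /k/, giving /nkatikxʊʃ/.
Under (C)V(C), the unsyllabifiable consonants are /n/ (at most one coda consonant is licensed; onsets are limited to one consonant).
Each unlicensed consonant becomes the onset of a new syllable: /n/ → /na/.

nakatikxʊʃ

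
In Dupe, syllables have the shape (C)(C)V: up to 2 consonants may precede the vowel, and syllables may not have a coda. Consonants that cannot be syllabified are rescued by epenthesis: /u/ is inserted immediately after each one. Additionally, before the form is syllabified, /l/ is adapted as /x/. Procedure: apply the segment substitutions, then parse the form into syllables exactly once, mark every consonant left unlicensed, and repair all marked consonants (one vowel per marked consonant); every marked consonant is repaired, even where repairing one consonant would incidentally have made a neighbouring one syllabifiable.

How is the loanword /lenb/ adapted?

Substitution: /l/ → /x/, giving /xenb/.
The consonants /n/, /b/ cannot be parsed into a legal (C)(C)V syllable (no codas are permitted; onsets may contain at most 2 consonants).
Each unlicensed consonant becomes the onset of a new syllable: /n/ → /nu/, /b/ → /bu/.

xenubu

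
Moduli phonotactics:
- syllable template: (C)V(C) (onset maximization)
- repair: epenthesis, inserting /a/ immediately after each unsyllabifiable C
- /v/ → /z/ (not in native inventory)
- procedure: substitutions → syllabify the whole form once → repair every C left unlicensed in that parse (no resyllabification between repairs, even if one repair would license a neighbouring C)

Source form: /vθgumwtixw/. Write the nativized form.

Substitution: /v/ → /z/, giving /zθgumwtixw/.
Under (C)V(C), the unsyllabifiable consonants are /z/, /θ/, /w/, /w/ (at most one coda consonant is licensed; onsets are limited to one consonant).
Inserting the epenthetic vowel yields /z/ → /za/, /θ/ → /θa/, /w/ → /wa/, /w/ → /wa/.

zaθagumwatixwa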